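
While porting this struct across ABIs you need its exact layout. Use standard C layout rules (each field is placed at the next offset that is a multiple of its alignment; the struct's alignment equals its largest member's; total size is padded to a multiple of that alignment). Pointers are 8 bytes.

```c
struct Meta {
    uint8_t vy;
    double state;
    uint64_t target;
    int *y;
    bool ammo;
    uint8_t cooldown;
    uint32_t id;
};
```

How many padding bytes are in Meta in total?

vy at 0 (size 1, align 1) → ends 1
pad 7 to align 8 for state
state at 8 (size 8, align 8) → ends 16
target at 16 (size 8, align 8) → ends 24
y at 24 (size 8, align 8) → ends 32
ammo at 32 (size 1, align 1) → ends 33
cooldown at 33 (size 1, align 1) → ends 34
pad 2 to align 4 for id
id at 36 (size 4, align 4) → ends 40
total 40 bytes, alignment 8
data bytes 31, size 40 → padding 9

9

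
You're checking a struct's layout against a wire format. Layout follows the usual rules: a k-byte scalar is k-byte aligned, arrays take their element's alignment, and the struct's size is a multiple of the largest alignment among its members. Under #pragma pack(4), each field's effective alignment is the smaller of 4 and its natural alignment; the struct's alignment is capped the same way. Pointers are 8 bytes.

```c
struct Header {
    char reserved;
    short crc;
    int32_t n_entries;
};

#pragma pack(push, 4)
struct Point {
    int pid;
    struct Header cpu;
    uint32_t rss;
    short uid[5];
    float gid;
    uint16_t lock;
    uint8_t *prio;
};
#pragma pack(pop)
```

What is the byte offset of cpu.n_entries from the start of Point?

8

Header: reserved at 0 (size 1, align 1) → ends 1; pad 1 to align 2 for crc; crc at 2 (size 2, align 2) → ends 4; n_entries at 4 (size 4, align 4) → ends 8; total 8 bytes, alignment 4
pid at 0 (size 4, align 4) → ends 4
cpu at 4 (size 8, align 4) → ends 12
within Header: n_entries at 4
4 + 4 = 8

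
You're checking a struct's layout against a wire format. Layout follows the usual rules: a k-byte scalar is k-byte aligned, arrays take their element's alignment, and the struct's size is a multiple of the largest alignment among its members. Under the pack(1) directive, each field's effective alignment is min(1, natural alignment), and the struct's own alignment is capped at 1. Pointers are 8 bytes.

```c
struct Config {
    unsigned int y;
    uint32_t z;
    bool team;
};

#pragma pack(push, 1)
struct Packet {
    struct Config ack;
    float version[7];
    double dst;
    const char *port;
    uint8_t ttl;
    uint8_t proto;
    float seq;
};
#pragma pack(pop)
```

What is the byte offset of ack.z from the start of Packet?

Config: 0..4  y  (4B, 4-aligned); 4..8  z  (4B, 4-aligned); 8..9  team  (1B, 1-aligned); 9..12  -- tail padding (3B); sizeof = 12, alignof = 4
0..12  ack  (12B, 1-aligned)
within Config: z at 4
0 + 4 = 4

4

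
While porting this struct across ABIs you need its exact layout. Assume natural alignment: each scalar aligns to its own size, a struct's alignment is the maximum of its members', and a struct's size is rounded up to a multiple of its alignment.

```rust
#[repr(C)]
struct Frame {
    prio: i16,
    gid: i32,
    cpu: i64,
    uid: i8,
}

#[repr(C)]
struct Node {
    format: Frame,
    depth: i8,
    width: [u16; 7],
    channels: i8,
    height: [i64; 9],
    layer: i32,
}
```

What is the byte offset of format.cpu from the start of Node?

8

Frame: @0: prio [2B, align 2] → 2; +2 pad (align 4); @4: gid [4B, align 4] → 8; @8: cpu [8B, align 8] → 16; @16: uid [1B, align 1] → 17; +7 tail pad (align 8); size 24, align 8
@0: format [24B, align 8] → 24
within Frame: cpu at 8
0 + 8 = 8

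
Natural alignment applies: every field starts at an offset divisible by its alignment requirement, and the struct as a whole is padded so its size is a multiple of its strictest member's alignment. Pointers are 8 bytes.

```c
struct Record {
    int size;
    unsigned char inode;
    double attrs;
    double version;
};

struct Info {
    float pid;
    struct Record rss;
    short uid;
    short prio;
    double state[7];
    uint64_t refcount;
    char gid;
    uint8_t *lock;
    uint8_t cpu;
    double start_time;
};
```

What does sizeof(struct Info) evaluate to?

Record: 0..4  size  (4B, 4-aligned); 4..5  inode  (1B, 1-aligned); 5..8  -- padding (3B); 8..16  attrs  (8B, 8-aligned); 16..24  version  (8B, 8-aligned); sizeof = 24, alignof = 8
0..4  pid  (4B, 4-aligned)
4..8  -- padding (4B)
8..32  rss  (24B, 8-aligned)
32..34  uid  (2B, 2-aligned)
34..36  prio  (2B, 2-aligned)
36..40  -- padding (4B)
40..96  state  (56B, 8-aligned)
96..104  refcount  (8B, 8-aligned)
104..105  gid  (1B, 1-aligned)
105..112  -- padding (7B)
112..120  lock  (8B, 8-aligned)
120..121  cpu  (1B, 1-aligned)
121..128  -- padding (7B)
128..136  start_time  (8B, 8-aligned)
sizeof = 136, alignof = 8

136 bytes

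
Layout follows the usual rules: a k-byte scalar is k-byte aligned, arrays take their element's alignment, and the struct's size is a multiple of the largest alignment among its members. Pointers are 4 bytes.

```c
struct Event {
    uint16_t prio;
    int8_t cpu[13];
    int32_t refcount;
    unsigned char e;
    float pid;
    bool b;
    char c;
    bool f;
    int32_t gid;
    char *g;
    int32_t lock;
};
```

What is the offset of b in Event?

28

prio at 0 (size 2, align 2) → ends 2
cpu at 2 (size 13, align 1) → ends 15
pad 1 to align 4 for refcount
refcount at 16 (size 4, align 4) → ends 20
e at 20 (size 1, align 1) → ends 21
pad 3 to align 4 for pid
pid at 24 (size 4, align 4) → ends 28
b at 28 (size 1, align 1) → ends 29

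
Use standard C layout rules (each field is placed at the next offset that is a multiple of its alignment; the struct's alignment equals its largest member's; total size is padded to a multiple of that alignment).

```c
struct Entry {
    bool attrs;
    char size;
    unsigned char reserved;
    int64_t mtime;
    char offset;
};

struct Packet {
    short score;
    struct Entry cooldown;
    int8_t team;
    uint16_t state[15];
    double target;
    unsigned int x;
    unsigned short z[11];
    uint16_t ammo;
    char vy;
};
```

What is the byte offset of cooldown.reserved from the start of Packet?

10

Entry: @0: attrs [1B, align 1] → 1; @1: size [1B, align 1] → 2; @2: reserved [1B, align 1] → 3; +5 pad (align 8); @8: mtime [8B, align 8] → 16; @16: offset [1B, align 1] → 17; +7 tail pad (align 8); size 24, align 8
@0: score [2B, align 2] → 2
+6 pad (align 8)
@8: cooldown [24B, align 8] → 32
within Entry: reserved at 2
8 + 2 = 10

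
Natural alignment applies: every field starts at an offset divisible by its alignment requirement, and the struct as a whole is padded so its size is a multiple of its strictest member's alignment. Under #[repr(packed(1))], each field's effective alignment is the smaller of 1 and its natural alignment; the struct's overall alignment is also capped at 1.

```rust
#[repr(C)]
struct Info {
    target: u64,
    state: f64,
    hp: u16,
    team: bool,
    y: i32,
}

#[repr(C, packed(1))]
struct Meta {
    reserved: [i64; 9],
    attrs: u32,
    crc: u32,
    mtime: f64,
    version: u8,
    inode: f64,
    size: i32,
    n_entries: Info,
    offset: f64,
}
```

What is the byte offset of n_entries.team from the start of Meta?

Info: target at 0 (size 8, align 8) → ends 8; state at 8 (size 8, align 8) → ends 16; hp at 16 (size 2, align 2) → ends 18; team at 18 (size 1, align 1) → ends 19; pad 1 to align 4 for y; y at 20 (size 4, align 4) → ends 24; total 24 bytes, alignment 8
reserved at 0 (size 72, align 1) → ends 72
attrs at 72 (size 4, align 1) → ends 76
crc at 76 (size 4, align 1) → ends 80
mtime at 80 (size 8, align 1) → ends 88
version at 88 (size 1, align 1) → ends 89
inode at 89 (size 8, align 1) → ends 97
size at 97 (size 4, align 1) → ends 101
n_entries at 101 (size 24, align 1) → ends 125
within Info: team at 18
101 + 18 = 119

119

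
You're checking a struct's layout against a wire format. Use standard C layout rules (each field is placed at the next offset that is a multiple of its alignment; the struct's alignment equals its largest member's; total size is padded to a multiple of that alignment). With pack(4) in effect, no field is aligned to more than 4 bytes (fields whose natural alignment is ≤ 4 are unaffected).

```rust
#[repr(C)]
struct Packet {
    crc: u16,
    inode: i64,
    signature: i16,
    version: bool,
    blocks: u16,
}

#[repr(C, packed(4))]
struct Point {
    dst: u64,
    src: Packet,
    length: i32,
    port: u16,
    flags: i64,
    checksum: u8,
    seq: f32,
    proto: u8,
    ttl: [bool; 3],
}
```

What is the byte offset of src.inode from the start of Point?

16

Packet: crc at 0 (size 2, align 2) → ends 2; pad 6 to align 8 for inode; inode at 8 (size 8, align 8) → ends 16; signature at 16 (size 2, align 2) → ends 18; version at 18 (size 1, align 1) → ends 19; pad 1 to align 2 for blocks; blocks at 20 (size 2, align 2) → ends 22; tail pad 2 to reach multiple of 8; total 24 bytes, alignment 8
dst at 0 (size 8, align 4) → ends 8
src at 8 (size 24, align 4) → ends 32
within Packet: inode at 8
8 + 8 = 16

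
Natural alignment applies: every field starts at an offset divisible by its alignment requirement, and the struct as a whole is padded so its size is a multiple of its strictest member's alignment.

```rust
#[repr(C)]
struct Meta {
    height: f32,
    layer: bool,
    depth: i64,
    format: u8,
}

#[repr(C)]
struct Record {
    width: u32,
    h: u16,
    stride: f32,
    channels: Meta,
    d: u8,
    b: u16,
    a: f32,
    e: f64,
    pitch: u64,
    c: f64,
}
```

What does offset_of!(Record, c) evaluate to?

64

Meta: @0: height [4B, align 4] → 4; @4: layer [1B, align 1] → 5; +3 pad (align 8); @8: depth [8B, align 8] → 16; @16: format [1B, align 1] → 17; +7 tail pad (align 8); size 24, align 8
@0: width [4B, align 4] → 4
@4: h [2B, align 2] → 6
+2 pad (align 4)
@8: stride [4B, align 4] → 12
+4 pad (align 8)
@16: channels [24B, align 8] → 40
@40: d [1B, align 1] → 41
+1 pad (align 2)
@42: b [2B, align 2] → 44
@44: a [4B, align 4] → 48
@48: e [8B, align 8] → 56
@56: pitch [8B, align 8] → 64
@64: c [8B, align 8] → 72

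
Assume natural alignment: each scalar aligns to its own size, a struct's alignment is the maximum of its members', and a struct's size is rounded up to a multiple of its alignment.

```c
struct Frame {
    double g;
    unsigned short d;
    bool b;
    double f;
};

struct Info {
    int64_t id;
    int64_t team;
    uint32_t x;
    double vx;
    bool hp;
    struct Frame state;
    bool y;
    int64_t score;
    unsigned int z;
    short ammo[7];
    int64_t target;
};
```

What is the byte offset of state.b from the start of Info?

Frame: 0..8  g  (8B, 8-aligned); 8..10  d  (2B, 2-aligned); 10..11  b  (1B, 1-aligned); 11..16  -- padding (5B); 16..24  f  (8B, 8-aligned); sizeof = 24, alignof = 8
0..8  id  (8B, 8-aligned)
8..16  team  (8B, 8-aligned)
16..20  x  (4B, 4-aligned)
20..24  -- padding (4B)
24..32  vx  (8B, 8-aligned)
32..33  hp  (1B, 1-aligned)
33..40  -- padding (7B)
40..64  state  (24B, 8-aligned)
within Frame: b at 10
40 + 10 = 50

50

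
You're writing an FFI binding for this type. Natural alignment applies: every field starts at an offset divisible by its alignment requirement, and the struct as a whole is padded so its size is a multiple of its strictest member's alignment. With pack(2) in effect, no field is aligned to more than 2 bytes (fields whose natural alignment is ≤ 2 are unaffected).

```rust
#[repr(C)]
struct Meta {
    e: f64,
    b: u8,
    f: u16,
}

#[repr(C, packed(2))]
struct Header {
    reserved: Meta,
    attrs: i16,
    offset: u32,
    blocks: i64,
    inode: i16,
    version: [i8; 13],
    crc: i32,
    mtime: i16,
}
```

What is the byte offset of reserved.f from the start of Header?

10

Meta: 0..8  e  (8B, 8-aligned); 8..9  b  (1B, 1-aligned); 9..10  -- padding (1B); 10..12  f  (2B, 2-aligned); 12..16  -- tail padding (4B); sizeof = 16, alignof = 8
0..16  reserved  (16B, 2-aligned)
within Meta: f at 10
0 + 10 = 10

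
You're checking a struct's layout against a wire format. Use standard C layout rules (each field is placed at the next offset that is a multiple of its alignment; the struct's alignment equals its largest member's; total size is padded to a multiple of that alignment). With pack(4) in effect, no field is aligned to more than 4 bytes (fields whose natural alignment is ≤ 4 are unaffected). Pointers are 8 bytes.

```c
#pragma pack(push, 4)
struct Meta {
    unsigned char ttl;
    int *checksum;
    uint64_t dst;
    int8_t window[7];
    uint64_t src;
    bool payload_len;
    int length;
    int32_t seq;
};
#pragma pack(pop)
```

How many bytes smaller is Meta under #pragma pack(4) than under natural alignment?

natural layout:
  0..1  ttl  (1B, 1-aligned)
  1..8  -- padding (7B)
  8..16  checksum  (8B, 8-aligned)
  16..24  dst  (8B, 8-aligned)
  24..31  window  (7B, 1-aligned)
  31..32  -- padding (1B)
  32..40  src  (8B, 8-aligned)
  40..41  payload_len  (1B, 1-aligned)
  41..44  -- padding (3B)
  44..48  length  (4B, 4-aligned)
  48..52  seq  (4B, 4-aligned)
  52..56  -- tail padding (4B)
  sizeof = 56, alignof = 8
packed(4) layout:
  0..1  ttl  (1B, 1-aligned)
  1..4  -- padding (3B)
  4..12  checksum  (8B, 4-aligned)
  12..20  dst  (8B, 4-aligned)
  20..27  window  (7B, 1-aligned)
  27..28  -- padding (1B)
  28..36  src  (8B, 4-aligned)
  36..37  payload_len  (1B, 1-aligned)
  37..40  -- padding (3B)
  40..44  length  (4B, 4-aligned)
  44..48  seq  (4B, 4-aligned)
  sizeof = 48, alignof = 4
56 − 48 = 8

8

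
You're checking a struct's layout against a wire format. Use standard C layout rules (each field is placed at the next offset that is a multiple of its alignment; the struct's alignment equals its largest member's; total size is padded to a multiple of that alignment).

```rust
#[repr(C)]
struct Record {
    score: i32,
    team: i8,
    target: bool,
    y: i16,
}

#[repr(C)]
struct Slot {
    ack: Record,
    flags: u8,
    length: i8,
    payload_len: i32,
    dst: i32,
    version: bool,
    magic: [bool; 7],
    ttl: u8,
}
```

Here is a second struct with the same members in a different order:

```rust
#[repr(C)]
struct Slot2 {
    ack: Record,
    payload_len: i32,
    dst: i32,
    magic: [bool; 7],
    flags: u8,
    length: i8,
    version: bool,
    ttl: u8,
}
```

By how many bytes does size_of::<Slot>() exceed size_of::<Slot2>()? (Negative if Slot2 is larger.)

4

Record: score at 0 (size 4, align 4) → ends 4; team at 4 (size 1, align 1) → ends 5; target at 5 (size 1, align 1) → ends 6; y at 6 (size 2, align 2) → ends 8; total 8 bytes, alignment 4
ack at 0 (size 8, align 4) → ends 8
flags at 8 (size 1, align 1) → ends 9
length at 9 (size 1, align 1) → ends 10
pad 2 to align 4 for payload_len
payload_len at 12 (size 4, align 4) → ends 16
dst at 16 (size 4, align 4) → ends 20
version at 20 (size 1, align 1) → ends 21
magic at 21 (size 7, align 1) → ends 28
ttl at 28 (size 1, align 1) → ends 29
tail pad 3 to reach multiple of 4
total 32 bytes, alignment 4
— Slot2 —
ack at 0 (size 8, align 4) → ends 8
payload_len at 8 (size 4, align 4) → ends 12
dst at 12 (size 4, align 4) → ends 16
magic at 16 (size 7, align 1) → ends 23
flags at 23 (size 1, align 1) → ends 24
length at 24 (size 1, align 1) → ends 25
version at 25 (size 1, align 1) → ends 26
ttl at 26 (size 1, align 1) → ends 27
tail pad 1 to reach multiple of 4
total 28 bytes, alignment 4
32 − 28 = 4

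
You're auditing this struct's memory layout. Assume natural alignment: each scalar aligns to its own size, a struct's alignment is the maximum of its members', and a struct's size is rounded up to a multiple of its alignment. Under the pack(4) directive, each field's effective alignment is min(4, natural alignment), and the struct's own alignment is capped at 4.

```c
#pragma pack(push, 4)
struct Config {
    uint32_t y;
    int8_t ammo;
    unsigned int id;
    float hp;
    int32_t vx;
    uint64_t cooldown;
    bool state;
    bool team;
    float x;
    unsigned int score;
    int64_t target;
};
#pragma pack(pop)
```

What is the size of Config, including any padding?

y at 0 (size 4, align 4) → ends 4
ammo at 4 (size 1, align 1) → ends 5
pad 3 to align 4 for id
id at 8 (size 4, align 4) → ends 12
hp at 12 (size 4, align 4) → ends 16
vx at 16 (size 4, align 4) → ends 20
cooldown at 20 (size 8, align 4) → ends 28
state at 28 (size 1, align 1) → ends 29
team at 29 (size 1, align 1) → ends 30
pad 2 to align 4 for x
x at 32 (size 4, align 4) → ends 36
score at 36 (size 4, align 4) → ends 40
target at 40 (size 8, align 4) → ends 48
total 48 bytes, alignment 4

48 bytes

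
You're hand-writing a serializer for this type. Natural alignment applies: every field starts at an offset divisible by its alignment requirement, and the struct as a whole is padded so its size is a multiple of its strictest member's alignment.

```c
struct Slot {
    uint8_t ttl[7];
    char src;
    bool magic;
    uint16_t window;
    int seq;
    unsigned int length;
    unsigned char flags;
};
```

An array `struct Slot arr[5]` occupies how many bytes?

0..7  ttl  (7B, 1-aligned)
7..8  src  (1B, 1-aligned)
8..9  magic  (1B, 1-aligned)
9..10  -- padding (1B)
10..12  window  (2B, 2-aligned)
12..16  seq  (4B, 4-aligned)
16..20  length  (4B, 4-aligned)
20..21  flags  (1B, 1-aligned)
21..24  -- tail padding (3B)
sizeof = 24, alignof = 4
array of 5: 5 × 24 = 120

120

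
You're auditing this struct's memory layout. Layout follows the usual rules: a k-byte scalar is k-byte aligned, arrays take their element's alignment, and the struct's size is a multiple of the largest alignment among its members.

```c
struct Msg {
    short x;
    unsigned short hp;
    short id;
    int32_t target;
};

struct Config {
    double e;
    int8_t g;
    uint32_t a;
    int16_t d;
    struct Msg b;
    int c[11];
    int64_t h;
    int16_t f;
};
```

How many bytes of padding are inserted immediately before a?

3

Msg: 0..2  x  (2B, 2-aligned); 2..4  hp  (2B, 2-aligned); 4..6  id  (2B, 2-aligned); 6..8  -- padding (2B); 8..12  target  (4B, 4-aligned); sizeof = 12, alignof = 4
0..8  e  (8B, 8-aligned)
8..9  g  (1B, 1-aligned)
9..12  -- padding (3B)
12..16  a  (4B, 4-aligned)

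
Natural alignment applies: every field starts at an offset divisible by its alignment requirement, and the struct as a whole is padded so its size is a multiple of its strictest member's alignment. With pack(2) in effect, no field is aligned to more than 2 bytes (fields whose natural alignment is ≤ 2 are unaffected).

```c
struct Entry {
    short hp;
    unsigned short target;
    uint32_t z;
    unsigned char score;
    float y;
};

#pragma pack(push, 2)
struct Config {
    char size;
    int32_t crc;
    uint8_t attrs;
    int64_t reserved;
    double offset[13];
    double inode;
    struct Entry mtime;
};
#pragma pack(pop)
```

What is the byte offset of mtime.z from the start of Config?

132

Entry: 0..2  hp  (2B, 2-aligned); 2..4  target  (2B, 2-aligned); 4..8  z  (4B, 4-aligned); 8..9  score  (1B, 1-aligned); 9..12  -- padding (3B); 12..16  y  (4B, 4-aligned); sizeof = 16, alignof = 4
0..1  size  (1B, 1-aligned)
1..2  -- padding (1B)
2..6  crc  (4B, 2-aligned)
6..7  attrs  (1B, 1-aligned)
7..8  -- padding (1B)
8..16  reserved  (8B, 2-aligned)
16..120  offset  (104B, 2-aligned)
120..128  inode  (8B, 2-aligned)
128..144  mtime  (16B, 2-aligned)
within Entry: z at 4
128 + 4 = 132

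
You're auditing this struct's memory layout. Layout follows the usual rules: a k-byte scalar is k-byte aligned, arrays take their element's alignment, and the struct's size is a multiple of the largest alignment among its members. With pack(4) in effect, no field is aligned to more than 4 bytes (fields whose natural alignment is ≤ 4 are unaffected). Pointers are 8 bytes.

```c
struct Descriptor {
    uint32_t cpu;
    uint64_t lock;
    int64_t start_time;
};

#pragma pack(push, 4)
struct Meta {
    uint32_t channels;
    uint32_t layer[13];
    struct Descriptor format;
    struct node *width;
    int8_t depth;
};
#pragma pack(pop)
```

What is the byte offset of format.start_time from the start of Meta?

72

Descriptor: @0: cpu [4B, align 4] → 4; +4 pad (align 8); @8: lock [8B, align 8] → 16; @16: start_time [8B, align 8] → 24; size 24, align 8
@0: channels [4B, align 4] → 4
@4: layer [52B, align 4] → 56
@56: format [24B, align 4] → 80
within Descriptor: start_time at 16
56 + 16 = 72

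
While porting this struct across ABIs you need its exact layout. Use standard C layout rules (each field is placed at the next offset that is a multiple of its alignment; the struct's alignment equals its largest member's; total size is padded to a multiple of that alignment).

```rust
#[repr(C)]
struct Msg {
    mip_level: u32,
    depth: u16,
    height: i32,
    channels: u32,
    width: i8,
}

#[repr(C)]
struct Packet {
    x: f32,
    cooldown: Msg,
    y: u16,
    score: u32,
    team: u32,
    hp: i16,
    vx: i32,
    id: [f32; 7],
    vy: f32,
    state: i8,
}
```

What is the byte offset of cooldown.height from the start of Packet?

Msg: @0: mip_level [4B, align 4] → 4; @4: depth [2B, align 2] → 6; +2 pad (align 4); @8: height [4B, align 4] → 12; @12: channels [4B, align 4] → 16; @16: width [1B, align 1] → 17; +3 tail pad (align 4); size 20, align 4
@0: x [4B, align 4] → 4
@4: cooldown [20B, align 4] → 24
within Msg: height at 8
4 + 8 = 12

12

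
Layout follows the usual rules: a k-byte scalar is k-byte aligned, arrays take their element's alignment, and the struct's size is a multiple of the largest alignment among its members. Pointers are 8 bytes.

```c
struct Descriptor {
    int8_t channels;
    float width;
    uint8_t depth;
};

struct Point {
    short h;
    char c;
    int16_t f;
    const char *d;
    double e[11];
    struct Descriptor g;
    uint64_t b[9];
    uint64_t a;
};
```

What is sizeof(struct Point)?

Descriptor: channels at 0 (size 1, align 1) → ends 1; pad 3 to align 4 for width; width at 4 (size 4, align 4) → ends 8; depth at 8 (size 1, align 1) → ends 9; tail pad 3 to reach multiple of 4; total 12 bytes, alignment 4
h at 0 (size 2, align 2) → ends 2
c at 2 (size 1, align 1) → ends 3
pad 1 to align 2 for f
f at 4 (size 2, align 2) → ends 6
pad 2 to align 8 for d
d at 8 (size 8, align 8) → ends 16
e at 16 (size 88, align 8) → ends 104
g at 104 (size 12, align 4) → ends 116
pad 4 to align 8 for b
b at 120 (size 72, align 8) → ends 192
a at 192 (size 8, align 8) → ends 200
total 200 bytes, alignment 8

200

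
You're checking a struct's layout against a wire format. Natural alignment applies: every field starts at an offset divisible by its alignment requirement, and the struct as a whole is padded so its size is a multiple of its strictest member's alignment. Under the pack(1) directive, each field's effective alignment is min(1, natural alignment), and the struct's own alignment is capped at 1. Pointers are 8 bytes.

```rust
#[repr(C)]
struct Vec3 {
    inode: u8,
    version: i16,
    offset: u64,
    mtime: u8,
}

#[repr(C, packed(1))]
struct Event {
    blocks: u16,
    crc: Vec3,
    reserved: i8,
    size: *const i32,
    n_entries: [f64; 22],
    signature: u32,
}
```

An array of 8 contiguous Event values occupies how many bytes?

Vec3: @0: inode [1B, align 1] → 1; +1 pad (align 2); @2: version [2B, align 2] → 4; +4 pad (align 8); @8: offset [8B, align 8] → 16; @16: mtime [1B, align 1] → 17; +7 tail pad (align 8); size 24, align 8
@0: blocks [2B, align 1] → 2
@2: crc [24B, align 1] → 26
@26: reserved [1B, align 1] → 27
@27: size [8B, align 1] → 35
@35: n_entries [176B, align 1] → 211
@211: signature [4B, align 1] → 215
size 215, align 1
array of 8: 8 × 215 = 1720

1720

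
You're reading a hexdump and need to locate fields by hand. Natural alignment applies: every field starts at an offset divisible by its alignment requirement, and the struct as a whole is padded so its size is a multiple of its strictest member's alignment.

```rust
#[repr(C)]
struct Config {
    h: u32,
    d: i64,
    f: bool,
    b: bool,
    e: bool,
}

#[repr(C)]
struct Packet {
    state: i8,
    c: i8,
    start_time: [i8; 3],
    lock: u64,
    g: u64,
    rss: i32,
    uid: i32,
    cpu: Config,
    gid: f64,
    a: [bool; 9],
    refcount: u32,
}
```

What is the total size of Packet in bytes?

80 bytes

Config: @0: h [4B, align 4] → 4; +4 pad (align 8); @8: d [8B, align 8] → 16; @16: f [1B, align 1] → 17; @17: b [1B, align 1] → 18; @18: e [1B, align 1] → 19; +5 tail pad (align 8); size 24, align 8
@0: state [1B, align 1] → 1
@1: c [1B, align 1] → 2
@2: start_time [3B, align 1] → 5
+3 pad (align 8)
@8: lock [8B, align 8] → 16
@16: g [8B, align 8] → 24
@24: rss [4B, align 4] → 28
@28: uid [4B, align 4] → 32
@32: cpu [24B, align 8] → 56
@56: gid [8B, align 8] → 64
@64: a [9B, align 1] → 73
+3 pad (align 4)
@76: refcount [4B, align 4] → 80
size 80, align 8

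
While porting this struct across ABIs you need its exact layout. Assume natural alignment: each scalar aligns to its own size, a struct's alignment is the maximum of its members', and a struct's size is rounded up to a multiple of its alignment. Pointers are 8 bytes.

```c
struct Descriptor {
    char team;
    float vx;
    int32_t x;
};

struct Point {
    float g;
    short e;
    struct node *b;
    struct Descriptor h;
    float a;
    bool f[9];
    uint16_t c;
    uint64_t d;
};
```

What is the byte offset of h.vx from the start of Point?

20

Descriptor: 0..1  team  (1B, 1-aligned); 1..4  -- padding (3B); 4..8  vx  (4B, 4-aligned); 8..12  x  (4B, 4-aligned); sizeof = 12, alignof = 4
0..4  g  (4B, 4-aligned)
4..6  e  (2B, 2-aligned)
6..8  -- padding (2B)
8..16  b  (8B, 8-aligned)
16..28  h  (12B, 4-aligned)
within Descriptor: vx at 4
16 + 4 = 20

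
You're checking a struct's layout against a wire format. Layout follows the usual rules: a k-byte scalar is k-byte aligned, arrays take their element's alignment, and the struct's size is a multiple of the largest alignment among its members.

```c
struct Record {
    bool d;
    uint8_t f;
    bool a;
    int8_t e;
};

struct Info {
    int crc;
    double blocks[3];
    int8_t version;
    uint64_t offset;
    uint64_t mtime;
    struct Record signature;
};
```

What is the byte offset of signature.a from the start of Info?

Record: d at 0 (size 1, align 1) → ends 1; f at 1 (size 1, align 1) → ends 2; a at 2 (size 1, align 1) → ends 3; e at 3 (size 1, align 1) → ends 4; total 4 bytes, alignment 1
crc at 0 (size 4, align 4) → ends 4
pad 4 to align 8 for blocks
blocks at 8 (size 24, align 8) → ends 32
version at 32 (size 1, align 1) → ends 33
pad 7 to align 8 for offset
offset at 40 (size 8, align 8) → ends 48
mtime at 48 (size 8, align 8) → ends 56
signature at 56 (size 4, align 1) → ends 60
within Record: a at 2
56 + 2 = 58

58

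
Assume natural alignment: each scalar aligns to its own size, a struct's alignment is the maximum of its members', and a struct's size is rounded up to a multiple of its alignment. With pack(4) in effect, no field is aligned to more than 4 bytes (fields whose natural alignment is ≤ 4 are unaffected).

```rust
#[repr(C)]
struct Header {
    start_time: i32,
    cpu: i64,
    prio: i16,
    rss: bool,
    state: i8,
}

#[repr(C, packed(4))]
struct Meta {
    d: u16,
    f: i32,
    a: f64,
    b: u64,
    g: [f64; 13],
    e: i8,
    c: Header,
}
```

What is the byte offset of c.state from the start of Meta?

151

Header: @0: start_time [4B, align 4] → 4; +4 pad (align 8); @8: cpu [8B, align 8] → 16; @16: prio [2B, align 2] → 18; @18: rss [1B, align 1] → 19; @19: state [1B, align 1] → 20; +4 tail pad (align 8); size 24, align 8
@0: d [2B, align 2] → 2
+2 pad (align 4)
@4: f [4B, align 4] → 8
@8: a [8B, align 4] → 16
@16: b [8B, align 4] → 24
@24: g [104B, align 4] → 128
@128: e [1B, align 1] → 129
+3 pad (align 4)
@132: c [24B, align 4] → 156
within Header: state at 19
132 + 19 = 151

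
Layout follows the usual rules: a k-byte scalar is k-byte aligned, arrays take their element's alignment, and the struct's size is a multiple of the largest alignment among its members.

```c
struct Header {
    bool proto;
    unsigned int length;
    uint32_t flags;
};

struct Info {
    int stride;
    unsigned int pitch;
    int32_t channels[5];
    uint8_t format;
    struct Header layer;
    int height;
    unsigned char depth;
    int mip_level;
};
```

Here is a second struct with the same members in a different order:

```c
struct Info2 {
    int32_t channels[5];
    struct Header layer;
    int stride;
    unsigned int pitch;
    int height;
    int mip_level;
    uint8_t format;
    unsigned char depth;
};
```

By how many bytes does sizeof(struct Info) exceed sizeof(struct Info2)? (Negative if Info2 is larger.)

Header: proto at 0 (size 1, align 1) → ends 1; pad 3 to align 4 for length; length at 4 (size 4, align 4) → ends 8; flags at 8 (size 4, align 4) → ends 12; total 12 bytes, alignment 4
stride at 0 (size 4, align 4) → ends 4
pitch at 4 (size 4, align 4) → ends 8
channels at 8 (size 20, align 4) → ends 28
format at 28 (size 1, align 1) → ends 29
pad 3 to align 4 for layer
layer at 32 (size 12, align 4) → ends 44
height at 44 (size 4, align 4) → ends 48
depth at 48 (size 1, align 1) → ends 49
pad 3 to align 4 for mip_level
mip_level at 52 (size 4, align 4) → ends 56
total 56 bytes, alignment 4
— Info2 —
channels at 0 (size 20, align 4) → ends 20
layer at 20 (size 12, align 4) → ends 32
stride at 32 (size 4, align 4) → ends 36
pitch at 36 (size 4, align 4) → ends 40
height at 40 (size 4, align 4) → ends 44
mip_level at 44 (size 4, align 4) → ends 48
format at 48 (size 1, align 1) → ends 49
depth at 49 (size 1, align 1) → ends 50
tail pad 2 to reach multiple of 4
total 52 bytes, alignment 4
56 − 52 = 4

4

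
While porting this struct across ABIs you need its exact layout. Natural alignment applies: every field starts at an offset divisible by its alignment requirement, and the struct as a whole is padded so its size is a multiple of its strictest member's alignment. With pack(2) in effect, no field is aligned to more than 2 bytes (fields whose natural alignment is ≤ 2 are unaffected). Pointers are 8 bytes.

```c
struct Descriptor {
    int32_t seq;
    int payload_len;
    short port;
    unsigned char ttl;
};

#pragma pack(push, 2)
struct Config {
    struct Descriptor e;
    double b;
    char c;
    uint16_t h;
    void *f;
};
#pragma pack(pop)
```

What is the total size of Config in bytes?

32 bytes

Descriptor: 0..4  seq  (4B, 4-aligned); 4..8  payload_len  (4B, 4-aligned); 8..10  port  (2B, 2-aligned); 10..11  ttl  (1B, 1-aligned); 11..12  -- tail padding (1B); sizeof = 12, alignof = 4
0..12  e  (12B, 2-aligned)
12..20  b  (8B, 2-aligned)
20..21  c  (1B, 1-aligned)
21..22  -- padding (1B)
22..24  h  (2B, 2-aligned)
24..32  f  (8B, 2-aligned)
sizeof = 32, alignof = 2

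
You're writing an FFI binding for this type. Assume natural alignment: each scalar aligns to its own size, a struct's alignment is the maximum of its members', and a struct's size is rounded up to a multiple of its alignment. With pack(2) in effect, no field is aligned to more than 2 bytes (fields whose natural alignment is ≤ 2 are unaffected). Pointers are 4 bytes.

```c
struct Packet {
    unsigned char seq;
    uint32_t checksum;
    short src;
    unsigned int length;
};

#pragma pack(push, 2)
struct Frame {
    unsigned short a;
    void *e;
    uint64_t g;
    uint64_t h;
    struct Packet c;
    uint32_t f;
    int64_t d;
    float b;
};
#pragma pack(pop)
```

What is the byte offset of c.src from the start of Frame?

Packet: seq at 0 (size 1, align 1) → ends 1; pad 3 to align 4 for checksum; checksum at 4 (size 4, align 4) → ends 8; src at 8 (size 2, align 2) → ends 10; pad 2 to align 4 for length; length at 12 (size 4, align 4) → ends 16; total 16 bytes, alignment 4
a at 0 (size 2, align 2) → ends 2
e at 2 (size 4, align 2) → ends 6
g at 6 (size 8, align 2) → ends 14
h at 14 (size 8, align 2) → ends 22
c at 22 (size 16, align 2) → ends 38
within Packet: src at 8
22 + 8 = 30

30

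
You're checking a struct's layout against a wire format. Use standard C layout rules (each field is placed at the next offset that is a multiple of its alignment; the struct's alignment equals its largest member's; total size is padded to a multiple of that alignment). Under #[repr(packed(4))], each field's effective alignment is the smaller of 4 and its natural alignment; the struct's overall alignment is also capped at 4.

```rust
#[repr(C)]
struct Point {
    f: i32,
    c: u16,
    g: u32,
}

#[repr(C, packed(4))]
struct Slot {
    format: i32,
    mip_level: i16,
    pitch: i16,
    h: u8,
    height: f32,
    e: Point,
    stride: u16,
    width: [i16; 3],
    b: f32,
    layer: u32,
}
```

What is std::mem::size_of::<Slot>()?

Point: 0..4  f  (4B, 4-aligned); 4..6  c  (2B, 2-aligned); 6..8  -- padding (2B); 8..12  g  (4B, 4-aligned); sizeof = 12, alignof = 4
0..4  format  (4B, 4-aligned)
4..6  mip_level  (2B, 2-aligned)
6..8  pitch  (2B, 2-aligned)
8..9  h  (1B, 1-aligned)
9..12  -- padding (3B)
12..16  height  (4B, 4-aligned)
16..28  e  (12B, 4-aligned)
28..30  stride  (2B, 2-aligned)
30..36  width  (6B, 2-aligned)
36..40  b  (4B, 4-aligned)
40..44  layer  (4B, 4-aligned)
sizeof = 44, alignof = 4

44 bytes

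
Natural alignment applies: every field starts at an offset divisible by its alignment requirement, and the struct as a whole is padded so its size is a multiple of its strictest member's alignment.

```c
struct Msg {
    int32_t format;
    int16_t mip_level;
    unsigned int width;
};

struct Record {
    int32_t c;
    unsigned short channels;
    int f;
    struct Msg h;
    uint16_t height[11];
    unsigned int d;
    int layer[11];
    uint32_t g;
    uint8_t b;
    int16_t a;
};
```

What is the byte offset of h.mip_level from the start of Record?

Msg: format at 0 (size 4, align 4) → ends 4; mip_level at 4 (size 2, align 2) → ends 6; pad 2 to align 4 for width; width at 8 (size 4, align 4) → ends 12; total 12 bytes, alignment 4
c at 0 (size 4, align 4) → ends 4
channels at 4 (size 2, align 2) → ends 6
pad 2 to align 4 for f
f at 8 (size 4, align 4) → ends 12
h at 12 (size 12, align 4) → ends 24
within Msg: mip_level at 4
12 + 4 = 16

16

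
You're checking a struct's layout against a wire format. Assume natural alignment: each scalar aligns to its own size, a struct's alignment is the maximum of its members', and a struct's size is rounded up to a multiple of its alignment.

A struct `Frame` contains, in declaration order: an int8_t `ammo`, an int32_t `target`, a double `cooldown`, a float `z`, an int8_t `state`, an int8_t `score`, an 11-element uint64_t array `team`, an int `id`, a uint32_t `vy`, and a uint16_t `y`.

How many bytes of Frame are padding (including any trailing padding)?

@0: ammo [1B, align 1] → 1
+3 pad (align 4)
@4: target [4B, align 4] → 8
@8: cooldown [8B, align 8] → 16
@16: z [4B, align 4] → 20
@20: state [1B, align 1] → 21
@21: score [1B, align 1] → 22
+2 pad (align 8)
@24: team [88B, align 8] → 112
@112: id [4B, align 4] → 116
@116: vy [4B, align 4] → 120
@120: y [2B, align 2] → 122
+6 tail pad (align 8)
size 128, align 8
data bytes 117, size 128 → padding 11

11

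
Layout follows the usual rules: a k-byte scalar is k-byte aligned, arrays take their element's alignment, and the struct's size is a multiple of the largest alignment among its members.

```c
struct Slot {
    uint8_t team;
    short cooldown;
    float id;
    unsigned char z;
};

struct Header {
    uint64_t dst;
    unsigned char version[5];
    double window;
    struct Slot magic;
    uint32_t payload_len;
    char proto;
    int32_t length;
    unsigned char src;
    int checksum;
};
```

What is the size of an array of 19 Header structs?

Slot: team at 0 (size 1, align 1) → ends 1; pad 1 to align 2 for cooldown; cooldown at 2 (size 2, align 2) → ends 4; id at 4 (size 4, align 4) → ends 8; z at 8 (size 1, align 1) → ends 9; tail pad 3 to reach multiple of 4; total 12 bytes, alignment 4
dst at 0 (size 8, align 8) → ends 8
version at 8 (size 5, align 1) → ends 13
pad 3 to align 8 for window
window at 16 (size 8, align 8) → ends 24
magic at 24 (size 12, align 4) → ends 36
payload_len at 36 (size 4, align 4) → ends 40
proto at 40 (size 1, align 1) → ends 41
pad 3 to align 4 for length
length at 44 (size 4, align 4) → ends 48
src at 48 (size 1, align 1) → ends 49
pad 3 to align 4 for checksum
checksum at 52 (size 4, align 4) → ends 56
total 56 bytes, alignment 8
array of 19: 19 × 56 = 1064

1064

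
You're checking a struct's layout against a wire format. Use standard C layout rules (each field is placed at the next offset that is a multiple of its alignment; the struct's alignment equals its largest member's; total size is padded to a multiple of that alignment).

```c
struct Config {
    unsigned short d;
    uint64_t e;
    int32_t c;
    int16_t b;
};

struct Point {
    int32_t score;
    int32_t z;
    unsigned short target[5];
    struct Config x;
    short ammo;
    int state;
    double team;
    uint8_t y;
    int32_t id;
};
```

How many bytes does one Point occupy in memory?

Config: @0: d [2B, align 2] → 2; +6 pad (align 8); @8: e [8B, align 8] → 16; @16: c [4B, align 4] → 20; @20: b [2B, align 2] → 22; +2 tail pad (align 8); size 24, align 8
@0: score [4B, align 4] → 4
@4: z [4B, align 4] → 8
@8: target [10B, align 2] → 18
+6 pad (align 8)
@24: x [24B, align 8] → 48
@48: ammo [2B, align 2] → 50
+2 pad (align 4)
@52: state [4B, align 4] → 56
@56: team [8B, align 8] → 64
@64: y [1B, align 1] → 65
+3 pad (align 4)
@68: id [4B, align 4] → 72
size 72, align 8

72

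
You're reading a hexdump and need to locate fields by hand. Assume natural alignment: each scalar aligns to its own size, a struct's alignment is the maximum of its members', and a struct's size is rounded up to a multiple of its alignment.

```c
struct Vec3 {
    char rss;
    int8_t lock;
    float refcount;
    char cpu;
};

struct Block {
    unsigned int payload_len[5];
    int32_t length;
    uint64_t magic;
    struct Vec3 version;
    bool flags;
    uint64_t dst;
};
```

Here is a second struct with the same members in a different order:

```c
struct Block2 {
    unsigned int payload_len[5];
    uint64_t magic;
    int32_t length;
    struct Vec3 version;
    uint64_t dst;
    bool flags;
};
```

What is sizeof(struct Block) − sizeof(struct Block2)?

-8

Vec3: 0..1  rss  (1B, 1-aligned); 1..2  lock  (1B, 1-aligned); 2..4  -- padding (2B); 4..8  refcount  (4B, 4-aligned); 8..9  cpu  (1B, 1-aligned); 9..12  -- tail padding (3B); sizeof = 12, alignof = 4
0..20  payload_len  (20B, 4-aligned)
20..24  length  (4B, 4-aligned)
24..32  magic  (8B, 8-aligned)
32..44  version  (12B, 4-aligned)
44..45  flags  (1B, 1-aligned)
45..48  -- padding (3B)
48..56  dst  (8B, 8-aligned)
sizeof = 56, alignof = 8
— Block2 —
0..20  payload_len  (20B, 4-aligned)
20..24  -- padding (4B)
24..32  magic  (8B, 8-aligned)
32..36  length  (4B, 4-aligned)
36..48  version  (12B, 4-aligned)
48..56  dst  (8B, 8-aligned)
56..57  flags  (1B, 1-aligned)
57..64  -- tail padding (7B)
sizeof = 64, alignof = 8
56 − 64 = -8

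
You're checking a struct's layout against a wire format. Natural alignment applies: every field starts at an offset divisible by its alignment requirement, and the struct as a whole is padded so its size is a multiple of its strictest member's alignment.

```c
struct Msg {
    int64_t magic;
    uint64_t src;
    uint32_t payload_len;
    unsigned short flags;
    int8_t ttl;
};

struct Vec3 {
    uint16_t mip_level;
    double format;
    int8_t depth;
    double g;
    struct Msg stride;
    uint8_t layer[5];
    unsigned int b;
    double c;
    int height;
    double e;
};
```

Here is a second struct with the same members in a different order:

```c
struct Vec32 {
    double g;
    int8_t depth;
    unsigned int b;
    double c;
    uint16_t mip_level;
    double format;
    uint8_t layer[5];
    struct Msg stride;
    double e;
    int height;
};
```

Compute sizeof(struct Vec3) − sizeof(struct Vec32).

8

Msg: @0: magic [8B, align 8] → 8; @8: src [8B, align 8] → 16; @16: payload_len [4B, align 4] → 20; @20: flags [2B, align 2] → 22; @22: ttl [1B, align 1] → 23; +1 tail pad (align 8); size 24, align 8
@0: mip_level [2B, align 2] → 2
+6 pad (align 8)
@8: format [8B, align 8] → 16
@16: depth [1B, align 1] → 17
+7 pad (align 8)
@24: g [8B, align 8] → 32
@32: stride [24B, align 8] → 56
@56: layer [5B, align 1] → 61
+3 pad (align 4)
@64: b [4B, align 4] → 68
+4 pad (align 8)
@72: c [8B, align 8] → 80
@80: height [4B, align 4] → 84
+4 pad (align 8)
@88: e [8B, align 8] → 96
size 96, align 8
— Vec32 —
@0: g [8B, align 8] → 8
@8: depth [1B, align 1] → 9
+3 pad (align 4)
@12: b [4B, align 4] → 16
@16: c [8B, align 8] → 24
@24: mip_level [2B, align 2] → 26
+6 pad (align 8)
@32: format [8B, align 8] → 40
@40: layer [5B, align 1] → 45
+3 pad (align 8)
@48: stride [24B, align 8] → 72
@72: e [8B, align 8] → 80
@80: height [4B, align 4] → 84
+4 tail pad (align 8)
size 88, align 8
96 − 88 = 8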